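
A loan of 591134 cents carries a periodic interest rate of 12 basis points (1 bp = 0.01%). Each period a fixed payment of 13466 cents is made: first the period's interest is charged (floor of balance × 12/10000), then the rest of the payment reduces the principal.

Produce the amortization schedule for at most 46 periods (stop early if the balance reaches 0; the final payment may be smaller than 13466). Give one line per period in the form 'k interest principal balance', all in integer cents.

1 709 12757 578377
2 694 12772 565605
3 678 12788 552817
4 663 12803 540014
5 648 12818 527196
6 632 12834 514362
7 617 12849 501513
8 601 12865 488648
9 586 12880 475768
10 570 12896 462872
11 555 12911 449961
12 539 12927 437034
13 524 12942 424092
14 508 12958 411134
15 493 12973 398161
16 477 12989 385172
17 462 13004 372168
18 446 13020 359148
19 430 13036 346112
20 415 13051 333061
21 399 13067 319994
22 383 13083 306911
23 368 13098 293813
24 352 13114 280699
25 336 13130 267569
26 321 13145 254424
27 305 13161 241263
28 289 13177 228086
29 273 13193 214893
30 257 13209 201684
31 242 13224 188460
32 226 13240 175220
33 210 13256 161964
34 194 13272 148692
35 178 13288 135404
36 162 13304 122100
37 146 13320 108780
38 130 13336 95444
39 114 13352 82092
40 98 13368 68724
41 82 13384 55340
42 66 13400 41940
43 50 13416 28524
44 34 13432 15092
45 18 13448 1644
46 1 1644 0

1. interest=⌊591134·12/10000⌋=709; principal=13466-709=12757; balance=591134-12757=578377
2. interest=⌊578377·12/10000⌋=694; principal=13466-694=12772; balance=578377-12772=565605
3. interest=⌊565605·12/10000⌋=678; principal=13466-678=12788; balance=565605-12788=552817
4. interest=⌊552817·12/10000⌋=663; principal=13466-663=12803; balance=552817-12803=540014
5. interest=⌊540014·12/10000⌋=648; principal=13466-648=12818; balance=540014-12818=527196
6. interest=⌊527196·12/10000⌋=632; principal=13466-632=12834; balance=527196-12834=514362
7. interest=⌊514362·12/10000⌋=617; principal=13466-617=12849; balance=514362-12849=501513
8. interest=⌊501513·12/10000⌋=601; principal=13466-601=12865; balance=501513-12865=488648
9. interest=⌊488648·12/10000⌋=586; principal=13466-586=12880; balance=488648-12880=475768
10. interest=⌊475768·12/10000⌋=570; principal=13466-570=12896; balance=475768-12896=462872
11. interest=⌊462872·12/10000⌋=555; principal=13466-555=12911; balance=462872-12911=449961
12. interest=⌊449961·12/10000⌋=539; principal=13466-539=12927; balance=449961-12927=437034
13. interest=⌊437034·12/10000⌋=524; principal=13466-524=12942; balance=437034-12942=424092
14. interest=⌊424092·12/10000⌋=508; principal=13466-508=12958; balance=424092-12958=411134
15. interest=⌊411134·12/10000⌋=493; principal=13466-493=12973; balance=411134-12973=398161
16. interest=⌊398161·12/10000⌋=477; principal=13466-477=12989; balance=398161-12989=385172
17. interest=⌊385172·12/10000⌋=462; principal=13466-462=13004; balance=385172-13004=372168
18. interest=⌊372168·12/10000⌋=446; principal=13466-446=13020; balance=372168-13020=359148
19. interest=⌊359148·12/10000⌋=430; principal=13466-430=13036; balance=359148-13036=346112
20. interest=⌊346112·12/10000⌋=415; principal=13466-415=13051; balance=346112-13051=333061
21. interest=⌊333061·12/10000⌋=399; principal=13466-399=13067; balance=333061-13067=319994
22. interest=⌊319994·12/10000⌋=383; principal=13466-383=13083; balance=319994-13083=306911
23. interest=⌊306911·12/10000⌋=368; principal=13466-368=13098; balance=306911-13098=293813
24. interest=⌊293813·12/10000⌋=352; principal=13466-352=13114; balance=293813-13114=280699
25. interest=⌊280699·12/10000⌋=336; principal=13466-336=13130; balance=280699-13130=267569
26. interest=⌊267569·12/10000⌋=321; principal=13466-321=13145; balance=267569-13145=254424
27. interest=⌊254424·12/10000⌋=305; principal=13466-305=13161; balance=254424-13161=241263
28. interest=⌊241263·12/10000⌋=289; principal=13466-289=13177; balance=241263-13177=228086
29. interest=⌊228086·12/10000⌋=273; principal=13466-273=13193; balance=228086-13193=214893
30. interest=⌊214893·12/10000⌋=257; principal=13466-257=13209; balance=214893-13209=201684
31. interest=⌊201684·12/10000⌋=242; principal=13466-242=13224; balance=201684-13224=188460
32. interest=⌊188460·12/10000⌋=226; principal=13466-226=13240; balance=188460-13240=175220
33. interest=⌊175220·12/10000⌋=210; principal=13466-210=13256; balance=175220-13256=161964
34. interest=⌊161964·12/10000⌋=194; principal=13466-194=13272; balance=161964-13272=148692
35. interest=⌊148692·12/10000⌋=178; principal=13466-178=13288; balance=148692-13288=135404
36. interest=⌊135404·12/10000⌋=162; principal=13466-162=13304; balance=135404-13304=122100
37. interest=⌊122100·12/10000⌋=146; principal=13466-146=13320; balance=122100-13320=108780
38. interest=⌊108780·12/10000⌋=130; principal=13466-130=13336; balance=108780-13336=95444
39. interest=⌊95444·12/10000⌋=114; principal=13466-114=13352; balance=95444-13352=82092
40. interest=⌊82092·12/10000⌋=98; principal=13466-98=13368; balance=82092-13368=68724
41. interest=⌊68724·12/10000⌋=82; principal=13466-82=13384; balance=68724-13384=55340
42. interest=⌊55340·12/10000⌋=66; principal=13466-66=13400; balance=55340-13400=41940
43. interest=⌊41940·12/10000⌋=50; principal=13466-50=13416; balance=41940-13416=28524
44. interest=⌊28524·12/10000⌋=34; principal=13466-34=13432; balance=28524-13432=15092
45. interest=⌊15092·12/10000⌋=18; principal=13466-18=13448; balance=15092-13448=1644
46. interest=⌊1644·12/10000⌋=1; principal=min(13466-1,1644)=1644; balance=1644-1644=0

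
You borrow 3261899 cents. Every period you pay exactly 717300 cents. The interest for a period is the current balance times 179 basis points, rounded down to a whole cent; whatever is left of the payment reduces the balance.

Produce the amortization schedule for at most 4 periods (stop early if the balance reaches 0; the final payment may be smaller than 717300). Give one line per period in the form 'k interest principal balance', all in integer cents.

1 58387 658913 2602986
2 46593 670707 1932279
3 34587 682713 1249566
4 22367 694933 554633

1. interest=⌊3261899·179/10000⌋=58387; principal=717300-58387=658913; balance=3261899-658913=2602986
2. interest=⌊2602986·179/10000⌋=46593; principal=717300-46593=670707; balance=2602986-670707=1932279
3. interest=⌊1932279·179/10000⌋=34587; principal=717300-34587=682713; balance=1932279-682713=1249566
4. interest=⌊1249566·179/10000⌋=22367; principal=717300-22367=694933; balance=1249566-694933=554633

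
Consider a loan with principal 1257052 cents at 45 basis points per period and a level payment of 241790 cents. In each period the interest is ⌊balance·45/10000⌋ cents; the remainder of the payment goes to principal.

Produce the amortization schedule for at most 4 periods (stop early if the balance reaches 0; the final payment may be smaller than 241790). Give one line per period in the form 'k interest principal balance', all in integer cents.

1 5656 236134 1020918
2 4594 237196 783722
3 3526 238264 545458
4 2454 239336 306122

1. interest=⌊1257052·45/10000⌋=5656; principal=241790-5656=236134; balance=1257052-236134=1020918
2. interest=⌊1020918·45/10000⌋=4594; principal=241790-4594=237196; balance=1020918-237196=783722
3. interest=⌊783722·45/10000⌋=3526; principal=241790-3526=238264; balance=783722-238264=545458
4. interest=⌊545458·45/10000⌋=2454; principal=241790-2454=239336; balance=545458-239336=306122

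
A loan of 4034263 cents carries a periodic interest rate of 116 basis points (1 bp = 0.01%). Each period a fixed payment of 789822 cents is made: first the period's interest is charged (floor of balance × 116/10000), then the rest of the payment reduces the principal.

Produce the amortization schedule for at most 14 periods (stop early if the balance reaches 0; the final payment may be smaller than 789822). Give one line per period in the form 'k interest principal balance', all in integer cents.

1. interest=⌊4034263·116/10000⌋=46797; principal=789822-46797=743025; balance=4034263-743025=3291238
2. interest=⌊3291238·116/10000⌋=38178; principal=789822-38178=751644; balance=3291238-751644=2539594
3. interest=⌊2539594·116/10000⌋=29459; principal=789822-29459=760363; balance=2539594-760363=1779231
4. interest=⌊1779231·116/10000⌋=20639; principal=789822-20639=769183; balance=1779231-769183=1010048
5. interest=⌊1010048·116/10000⌋=11716; principal=789822-11716=778106; balance=1010048-778106=231942
6. interest=⌊231942·116/10000⌋=2690; principal=min(789822-2690,231942)=231942; balance=231942-231942=0

1 46797 743025 3291238
2 38178 751644 2539594
3 29459 760363 1779231
4 20639 769183 1010048
5 11716 778106 231942
6 2690 231942 0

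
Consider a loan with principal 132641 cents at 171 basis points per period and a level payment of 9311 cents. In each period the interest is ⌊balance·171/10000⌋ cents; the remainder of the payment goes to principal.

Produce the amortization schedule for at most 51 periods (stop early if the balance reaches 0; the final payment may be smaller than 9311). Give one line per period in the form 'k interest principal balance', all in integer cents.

1 2268 7043 125598
2 2147 7164 118434
3 2025 7286 111148
4 1900 7411 103737
5 1773 7538 96199
6 1645 7666 88533
7 1513 7798 80735
8 1380 7931 72804
9 1244 8067 64737
10 1107 8204 56533
11 966 8345 48188
12 824 8487 39701
13 678 8633 31068
14 531 8780 22288
15 381 8930 13358
16 228 9083 4275
17 73 4275 0

1. interest=⌊132641·171/10000⌋=2268; principal=9311-2268=7043; balance=132641-7043=125598
2. interest=⌊125598·171/10000⌋=2147; principal=9311-2147=7164; balance=125598-7164=118434
3. interest=⌊118434·171/10000⌋=2025; principal=9311-2025=7286; balance=118434-7286=111148
4. interest=⌊111148·171/10000⌋=1900; principal=9311-1900=7411; balance=111148-7411=103737
5. interest=⌊103737·171/10000⌋=1773; principal=9311-1773=7538; balance=103737-7538=96199
6. interest=⌊96199·171/10000⌋=1645; principal=9311-1645=7666; balance=96199-7666=88533
7. interest=⌊88533·171/10000⌋=1513; principal=9311-1513=7798; balance=88533-7798=80735
8. interest=⌊80735·171/10000⌋=1380; principal=9311-1380=7931; balance=80735-7931=72804
9. interest=⌊72804·171/10000⌋=1244; principal=9311-1244=8067; balance=72804-8067=64737
10. interest=⌊64737·171/10000⌋=1107; principal=9311-1107=8204; balance=64737-8204=56533
11. interest=⌊56533·171/10000⌋=966; principal=9311-966=8345; balance=56533-8345=48188
12. interest=⌊48188·171/10000⌋=824; principal=9311-824=8487; balance=48188-8487=39701
13. interest=⌊39701·171/10000⌋=678; principal=9311-678=8633; balance=39701-8633=31068
14. interest=⌊31068·171/10000⌋=531; principal=9311-531=8780; balance=31068-8780=22288
15. interest=⌊22288·171/10000⌋=381; principal=9311-381=8930; balance=22288-8930=13358
16. interest=⌊13358·171/10000⌋=228; principal=9311-228=9083; balance=13358-9083=4275
17. interest=⌊4275·171/10000⌋=73; principal=min(9311-73,4275)=4275; balance=4275-4275=0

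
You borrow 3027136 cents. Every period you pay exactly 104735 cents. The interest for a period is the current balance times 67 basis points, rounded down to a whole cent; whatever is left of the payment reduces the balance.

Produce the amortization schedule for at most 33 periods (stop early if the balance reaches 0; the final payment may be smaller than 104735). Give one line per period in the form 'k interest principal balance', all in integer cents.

1 20281 84454 2942682
2 19715 85020 2857662
3 19146 85589 2772073
4 18572 86163 2685910
5 17995 86740 2599170
6 17414 87321 2511849
7 16829 87906 2423943
8 16240 88495 2335448
9 15647 89088 2246360
10 15050 89685 2156675
11 14449 90286 2066389
12 13844 90891 1975498
13 13235 91500 1883998
14 12622 92113 1791885
15 12005 92730 1699155
16 11384 93351 1605804
17 10758 93977 1511827
18 10129 94606 1417221
19 9495 95240 1321981
20 8857 95878 1226103
21 8214 96521 1129582
22 7568 97167 1032415
23 6917 97818 934597
24 6261 98474 836123
25 5602 99133 736990
26 4937 99798 637192
27 4269 100466 536726
28 3596 101139 435587
29 2918 101817 333770
30 2236 102499 231271
31 1549 103186 128085
32 858 103877 24208
33 162 24208 0

1. interest=⌊3027136·67/10000⌋=20281; principal=104735-20281=84454; balance=3027136-84454=2942682
2. interest=⌊2942682·67/10000⌋=19715; principal=104735-19715=85020; balance=2942682-85020=2857662
3. interest=⌊2857662·67/10000⌋=19146; principal=104735-19146=85589; balance=2857662-85589=2772073
4. interest=⌊2772073·67/10000⌋=18572; principal=104735-18572=86163; balance=2772073-86163=2685910
5. interest=⌊2685910·67/10000⌋=17995; principal=104735-17995=86740; balance=2685910-86740=2599170
6. interest=⌊2599170·67/10000⌋=17414; principal=104735-17414=87321; balance=2599170-87321=2511849
7. interest=⌊2511849·67/10000⌋=16829; principal=104735-16829=87906; balance=2511849-87906=2423943
8. interest=⌊2423943·67/10000⌋=16240; principal=104735-16240=88495; balance=2423943-88495=2335448
9. interest=⌊2335448·67/10000⌋=15647; principal=104735-15647=89088; balance=2335448-89088=2246360
10. interest=⌊2246360·67/10000⌋=15050; principal=104735-15050=89685; balance=2246360-89685=2156675
11. interest=⌊2156675·67/10000⌋=14449; principal=104735-14449=90286; balance=2156675-90286=2066389
12. interest=⌊2066389·67/10000⌋=13844; principal=104735-13844=90891; balance=2066389-90891=1975498
13. interest=⌊1975498·67/10000⌋=13235; principal=104735-13235=91500; balance=1975498-91500=1883998
14. interest=⌊1883998·67/10000⌋=12622; principal=104735-12622=92113; balance=1883998-92113=1791885
15. interest=⌊1791885·67/10000⌋=12005; principal=104735-12005=92730; balance=1791885-92730=1699155
16. interest=⌊1699155·67/10000⌋=11384; principal=104735-11384=93351; balance=1699155-93351=1605804
17. interest=⌊1605804·67/10000⌋=10758; principal=104735-10758=93977; balance=1605804-93977=1511827
18. interest=⌊1511827·67/10000⌋=10129; principal=104735-10129=94606; balance=1511827-94606=1417221
19. interest=⌊1417221·67/10000⌋=9495; principal=104735-9495=95240; balance=1417221-95240=1321981
20. interest=⌊1321981·67/10000⌋=8857; principal=104735-8857=95878; balance=1321981-95878=1226103
21. interest=⌊1226103·67/10000⌋=8214; principal=104735-8214=96521; balance=1226103-96521=1129582
22. interest=⌊1129582·67/10000⌋=7568; principal=104735-7568=97167; balance=1129582-97167=1032415
23. interest=⌊1032415·67/10000⌋=6917; principal=104735-6917=97818; balance=1032415-97818=934597
24. interest=⌊934597·67/10000⌋=6261; principal=104735-6261=98474; balance=934597-98474=836123
25. interest=⌊836123·67/10000⌋=5602; principal=104735-5602=99133; balance=836123-99133=736990
26. interest=⌊736990·67/10000⌋=4937; principal=104735-4937=99798; balance=736990-99798=637192
27. interest=⌊637192·67/10000⌋=4269; principal=104735-4269=100466; balance=637192-100466=536726
28. interest=⌊536726·67/10000⌋=3596; principal=104735-3596=101139; balance=536726-101139=435587
29. interest=⌊435587·67/10000⌋=2918; principal=104735-2918=101817; balance=435587-101817=333770
30. interest=⌊333770·67/10000⌋=2236; principal=104735-2236=102499; balance=333770-102499=231271
31. interest=⌊231271·67/10000⌋=1549; principal=104735-1549=103186; balance=231271-103186=128085
32. interest=⌊128085·67/10000⌋=858; principal=104735-858=103877; balance=128085-103877=24208
33. interest=⌊24208·67/10000⌋=162; principal=min(104735-162,24208)=24208; balance=24208-24208=0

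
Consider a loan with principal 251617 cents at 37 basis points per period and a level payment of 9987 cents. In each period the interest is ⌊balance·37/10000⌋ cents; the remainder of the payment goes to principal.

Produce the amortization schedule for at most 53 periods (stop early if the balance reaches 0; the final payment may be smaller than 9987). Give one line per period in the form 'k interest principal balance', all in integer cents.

1. interest=⌊251617·37/10000⌋=930; principal=9987-930=9057; balance=251617-9057=242560
2. interest=⌊242560·37/10000⌋=897; principal=9987-897=9090; balance=242560-9090=233470
3. interest=⌊233470·37/10000⌋=863; principal=9987-863=9124; balance=233470-9124=224346
4. interest=⌊224346·37/10000⌋=830; principal=9987-830=9157; balance=224346-9157=215189
5. interest=⌊215189·37/10000⌋=796; principal=9987-796=9191; balance=215189-9191=205998
6. interest=⌊205998·37/10000⌋=762; principal=9987-762=9225; balance=205998-9225=196773
7. interest=⌊196773·37/10000⌋=728; principal=9987-728=9259; balance=196773-9259=187514
8. interest=⌊187514·37/10000⌋=693; principal=9987-693=9294; balance=187514-9294=178220
9. interest=⌊178220·37/10000⌋=659; principal=9987-659=9328; balance=178220-9328=168892
10. interest=⌊168892·37/10000⌋=624; principal=9987-624=9363; balance=168892-9363=159529
11. interest=⌊159529·37/10000⌋=590; principal=9987-590=9397; balance=159529-9397=150132
12. interest=⌊150132·37/10000⌋=555; principal=9987-555=9432; balance=150132-9432=140700
13. interest=⌊140700·37/10000⌋=520; principal=9987-520=9467; balance=140700-9467=131233
14. interest=⌊131233·37/10000⌋=485; principal=9987-485=9502; balance=131233-9502=121731
15. interest=⌊121731·37/10000⌋=450; principal=9987-450=9537; balance=121731-9537=112194
16. interest=⌊112194·37/10000⌋=415; principal=9987-415=9572; balance=112194-9572=102622
17. interest=⌊102622·37/10000⌋=379; principal=9987-379=9608; balance=102622-9608=93014
18. interest=⌊93014·37/10000⌋=344; principal=9987-344=9643; balance=93014-9643=83371
19. interest=⌊83371·37/10000⌋=308; principal=9987-308=9679; balance=83371-9679=73692
20. interest=⌊73692·37/10000⌋=272; principal=9987-272=9715; balance=73692-9715=63977
21. interest=⌊63977·37/10000⌋=236; principal=9987-236=9751; balance=63977-9751=54226
22. interest=⌊54226·37/10000⌋=200; principal=9987-200=9787; balance=54226-9787=44439
23. interest=⌊44439·37/10000⌋=164; principal=9987-164=9823; balance=44439-9823=34616
24. interest=⌊34616·37/10000⌋=128; principal=9987-128=9859; balance=34616-9859=24757
25. interest=⌊24757·37/10000⌋=91; principal=9987-91=9896; balance=24757-9896=14861
26. interest=⌊14861·37/10000⌋=54; principal=9987-54=9933; balance=14861-9933=4928
27. interest=⌊4928·37/10000⌋=18; principal=min(9987-18,4928)=4928; balance=4928-4928=0

1 930 9057 242560
2 897 9090 233470
3 863 9124 224346
4 830 9157 215189
5 796 9191 205998
6 762 9225 196773
7 728 9259 187514
8 693 9294 178220
9 659 9328 168892
10 624 9363 159529
11 590 9397 150132
12 555 9432 140700
13 520 9467 131233
14 485 9502 121731
15 450 9537 112194
16 415 9572 102622
17 379 9608 93014
18 344 9643 83371
19 308 9679 73692
20 272 9715 63977
21 236 9751 54226
22 200 9787 44439
23 164 9823 34616
24 128 9859 24757
25 91 9896 14861
26 54 9933 4928
27 18 4928 0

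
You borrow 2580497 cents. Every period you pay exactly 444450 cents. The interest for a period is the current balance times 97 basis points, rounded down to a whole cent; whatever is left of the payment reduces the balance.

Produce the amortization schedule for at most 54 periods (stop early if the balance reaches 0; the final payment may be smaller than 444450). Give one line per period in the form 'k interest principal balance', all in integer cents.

1. interest=⌊2580497·97/10000⌋=25030; principal=444450-25030=419420; balance=2580497-419420=2161077
2. interest=⌊2161077·97/10000⌋=20962; principal=444450-20962=423488; balance=2161077-423488=1737589
3. interest=⌊1737589·97/10000⌋=16854; principal=444450-16854=427596; balance=1737589-427596=1309993
4. interest=⌊1309993·97/10000⌋=12706; principal=444450-12706=431744; balance=1309993-431744=878249
5. interest=⌊878249·97/10000⌋=8519; principal=444450-8519=435931; balance=878249-435931=442318
6. interest=⌊442318·97/10000⌋=4290; principal=444450-4290=440160; balance=442318-440160=2158
7. interest=⌊2158·97/10000⌋=20; principal=min(444450-20,2158)=2158; balance=2158-2158=0

1 25030 419420 2161077
2 20962 423488 1737589
3 16854 427596 1309993
4 12706 431744 878249
5 8519 435931 442318
6 4290 440160 2158
7 20 2158 0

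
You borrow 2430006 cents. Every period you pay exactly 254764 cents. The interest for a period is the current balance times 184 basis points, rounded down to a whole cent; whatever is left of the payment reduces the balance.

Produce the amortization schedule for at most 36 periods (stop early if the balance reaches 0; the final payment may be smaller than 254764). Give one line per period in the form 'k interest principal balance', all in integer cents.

1. interest=⌊2430006·184/10000⌋=44712; principal=254764-44712=210052; balance=2430006-210052=2219954
2. interest=⌊2219954·184/10000⌋=40847; principal=254764-40847=213917; balance=2219954-213917=2006037
3. interest=⌊2006037·184/10000⌋=36911; principal=254764-36911=217853; balance=2006037-217853=1788184
4. interest=⌊1788184·184/10000⌋=32902; principal=254764-32902=221862; balance=1788184-221862=1566322
5. interest=⌊1566322·184/10000⌋=28820; principal=254764-28820=225944; balance=1566322-225944=1340378
6. interest=⌊1340378·184/10000⌋=24662; principal=254764-24662=230102; balance=1340378-230102=1110276
7. interest=⌊1110276·184/10000⌋=20429; principal=254764-20429=234335; balance=1110276-234335=875941
8. interest=⌊875941·184/10000⌋=16117; principal=254764-16117=238647; balance=875941-238647=637294
9. interest=⌊637294·184/10000⌋=11726; principal=254764-11726=243038; balance=637294-243038=394256
10. interest=⌊394256·184/10000⌋=7254; principal=254764-7254=247510; balance=394256-247510=146746
11. interest=⌊146746·184/10000⌋=2700; principal=min(254764-2700,146746)=146746; balance=146746-146746=0

1 44712 210052 2219954
2 40847 213917 2006037
3 36911 217853 1788184
4 32902 221862 1566322
5 28820 225944 1340378
6 24662 230102 1110276
7 20429 234335 875941
8 16117 238647 637294
9 11726 243038 394256
10 7254 247510 146746
11 2700 146746 0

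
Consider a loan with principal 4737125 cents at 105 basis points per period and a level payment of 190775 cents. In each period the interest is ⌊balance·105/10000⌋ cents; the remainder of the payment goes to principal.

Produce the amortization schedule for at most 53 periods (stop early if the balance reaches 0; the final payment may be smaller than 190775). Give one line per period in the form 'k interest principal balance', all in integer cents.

1. interest=⌊4737125·105/10000⌋=49739; principal=190775-49739=141036; balance=4737125-141036=4596089
2. interest=⌊4596089·105/10000⌋=48258; principal=190775-48258=142517; balance=4596089-142517=4453572
3. interest=⌊4453572·105/10000⌋=46762; principal=190775-46762=144013; balance=4453572-144013=4309559
4. interest=⌊4309559·105/10000⌋=45250; principal=190775-45250=145525; balance=4309559-145525=4164034
5. interest=⌊4164034·105/10000⌋=43722; principal=190775-43722=147053; balance=4164034-147053=4016981
6. interest=⌊4016981·105/10000⌋=42178; principal=190775-42178=148597; balance=4016981-148597=3868384
7. interest=⌊3868384·105/10000⌋=40618; principal=190775-40618=150157; balance=3868384-150157=3718227
8. interest=⌊3718227·105/10000⌋=39041; principal=190775-39041=151734; balance=3718227-151734=3566493
9. interest=⌊3566493·105/10000⌋=37448; principal=190775-37448=153327; balance=3566493-153327=3413166
10. interest=⌊3413166·105/10000⌋=35838; principal=190775-35838=154937; balance=3413166-154937=3258229
11. interest=⌊3258229·105/10000⌋=34211; principal=190775-34211=156564; balance=3258229-156564=3101665
12. interest=⌊3101665·105/10000⌋=32567; principal=190775-32567=158208; balance=3101665-158208=2943457
13. interest=⌊2943457·105/10000⌋=30906; principal=190775-30906=159869; balance=2943457-159869=2783588
14. interest=⌊2783588·105/10000⌋=29227; principal=190775-29227=161548; balance=2783588-161548=2622040
15. interest=⌊2622040·105/10000⌋=27531; principal=190775-27531=163244; balance=2622040-163244=2458796
16. interest=⌊2458796·105/10000⌋=25817; principal=190775-25817=164958; balance=2458796-164958=2293838
17. interest=⌊2293838·105/10000⌋=24085; principal=190775-24085=166690; balance=2293838-166690=2127148
18. interest=⌊2127148·105/10000⌋=22335; principal=190775-22335=168440; balance=2127148-168440=1958708
19. interest=⌊1958708·105/10000⌋=20566; principal=190775-20566=170209; balance=1958708-170209=1788499
20. interest=⌊1788499·105/10000⌋=18779; principal=190775-18779=171996; balance=1788499-171996=1616503
21. interest=⌊1616503·105/10000⌋=16973; principal=190775-16973=173802; balance=1616503-173802=1442701
22. interest=⌊1442701·105/10000⌋=15148; principal=190775-15148=175627; balance=1442701-175627=1267074
23. interest=⌊1267074·105/10000⌋=13304; principal=190775-13304=177471; balance=1267074-177471=1089603
24. interest=⌊1089603·105/10000⌋=11440; principal=190775-11440=179335; balance=1089603-179335=910268
25. interest=⌊910268·105/10000⌋=9557; principal=190775-9557=181218; balance=910268-181218=729050
26. interest=⌊729050·105/10000⌋=7655; principal=190775-7655=183120; balance=729050-183120=545930
27. interest=⌊545930·105/10000⌋=5732; principal=190775-5732=185043; balance=545930-185043=360887
28. interest=⌊360887·105/10000⌋=3789; principal=190775-3789=186986; balance=360887-186986=173901
29. interest=⌊173901·105/10000⌋=1825; principal=min(190775-1825,173901)=173901; balance=173901-173901=0

1 49739 141036 4596089
2 48258 142517 4453572
3 46762 144013 4309559
4 45250 145525 4164034
5 43722 147053 4016981
6 42178 148597 3868384
7 40618 150157 3718227
8 39041 151734 3566493
9 37448 153327 3413166
10 35838 154937 3258229
11 34211 156564 3101665
12 32567 158208 2943457
13 30906 159869 2783588
14 29227 161548 2622040
15 27531 163244 2458796
16 25817 164958 2293838
17 24085 166690 2127148
18 22335 168440 1958708
19 20566 170209 1788499
20 18779 171996 1616503
21 16973 173802 1442701
22 15148 175627 1267074
23 13304 177471 1089603
24 11440 179335 910268
25 9557 181218 729050
26 7655 183120 545930
27 5732 185043 360887
28 3789 186986 173901
29 1825 173901 0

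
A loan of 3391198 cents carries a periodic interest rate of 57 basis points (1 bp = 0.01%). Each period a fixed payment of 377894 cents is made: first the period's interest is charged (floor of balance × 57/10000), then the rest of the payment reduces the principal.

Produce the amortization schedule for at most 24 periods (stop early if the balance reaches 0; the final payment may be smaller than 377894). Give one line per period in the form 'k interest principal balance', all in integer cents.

1. interest=⌊3391198·57/10000⌋=19329; principal=377894-19329=358565; balance=3391198-358565=3032633
2. interest=⌊3032633·57/10000⌋=17286; principal=377894-17286=360608; balance=3032633-360608=2672025
3. interest=⌊2672025·57/10000⌋=15230; principal=377894-15230=362664; balance=2672025-362664=2309361
4. interest=⌊2309361·57/10000⌋=13163; principal=377894-13163=364731; balance=2309361-364731=1944630
5. interest=⌊1944630·57/10000⌋=11084; principal=377894-11084=366810; balance=1944630-366810=1577820
6. interest=⌊1577820·57/10000⌋=8993; principal=377894-8993=368901; balance=1577820-368901=1208919
7. interest=⌊1208919·57/10000⌋=6890; principal=377894-6890=371004; balance=1208919-371004=837915
8. interest=⌊837915·57/10000⌋=4776; principal=377894-4776=373118; balance=837915-373118=464797
9. interest=⌊464797·57/10000⌋=2649; principal=377894-2649=375245; balance=464797-375245=89552
10. interest=⌊89552·57/10000⌋=510; principal=min(377894-510,89552)=89552; balance=89552-89552=0

1 19329 358565 3032633
2 17286 360608 2672025
3 15230 362664 2309361
4 13163 364731 1944630
5 11084 366810 1577820
6 8993 368901 1208919
7 6890 371004 837915
8 4776 373118 464797
9 2649 375245 89552
10 510 89552 0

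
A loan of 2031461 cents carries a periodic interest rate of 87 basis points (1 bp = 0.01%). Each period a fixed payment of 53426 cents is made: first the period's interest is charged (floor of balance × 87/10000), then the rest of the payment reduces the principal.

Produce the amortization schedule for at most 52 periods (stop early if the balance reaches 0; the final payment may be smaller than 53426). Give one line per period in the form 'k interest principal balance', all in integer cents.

1. interest=⌊2031461·87/10000⌋=17673; principal=53426-17673=35753; balance=2031461-35753=1995708
2. interest=⌊1995708·87/10000⌋=17362; principal=53426-17362=36064; balance=1995708-36064=1959644
3. interest=⌊1959644·87/10000⌋=17048; principal=53426-17048=36378; balance=1959644-36378=1923266
4. interest=⌊1923266·87/10000⌋=16732; principal=53426-16732=36694; balance=1923266-36694=1886572
5. interest=⌊1886572·87/10000⌋=16413; principal=53426-16413=37013; balance=1886572-37013=1849559
6. interest=⌊1849559·87/10000⌋=16091; principal=53426-16091=37335; balance=1849559-37335=1812224
7. interest=⌊1812224·87/10000⌋=15766; principal=53426-15766=37660; balance=1812224-37660=1774564
8. interest=⌊1774564·87/10000⌋=15438; principal=53426-15438=37988; balance=1774564-37988=1736576
9. interest=⌊1736576·87/10000⌋=15108; principal=53426-15108=38318; balance=1736576-38318=1698258
10. interest=⌊1698258·87/10000⌋=14774; principal=53426-14774=38652; balance=1698258-38652=1659606
11. interest=⌊1659606·87/10000⌋=14438; principal=53426-14438=38988; balance=1659606-38988=1620618
12. interest=⌊1620618·87/10000⌋=14099; principal=53426-14099=39327; balance=1620618-39327=1581291
13. interest=⌊1581291·87/10000⌋=13757; principal=53426-13757=39669; balance=1581291-39669=1541622
14. interest=⌊1541622·87/10000⌋=13412; principal=53426-13412=40014; balance=1541622-40014=1501608
15. interest=⌊1501608·87/10000⌋=13063; principal=53426-13063=40363; balance=1501608-40363=1461245
16. interest=⌊1461245·87/10000⌋=12712; principal=53426-12712=40714; balance=1461245-40714=1420531
17. interest=⌊1420531·87/10000⌋=12358; principal=53426-12358=41068; balance=1420531-41068=1379463
18. interest=⌊1379463·87/10000⌋=12001; principal=53426-12001=41425; balance=1379463-41425=1338038
19. interest=⌊1338038·87/10000⌋=11640; principal=53426-11640=41786; balance=1338038-41786=1296252
20. interest=⌊1296252·87/10000⌋=11277; principal=53426-11277=42149; balance=1296252-42149=1254103
21. interest=⌊1254103·87/10000⌋=10910; principal=53426-10910=42516; balance=1254103-42516=1211587
22. interest=⌊1211587·87/10000⌋=10540; principal=53426-10540=42886; balance=1211587-42886=1168701
23. interest=⌊1168701·87/10000⌋=10167; principal=53426-10167=43259; balance=1168701-43259=1125442
24. interest=⌊1125442·87/10000⌋=9791; principal=53426-9791=43635; balance=1125442-43635=1081807
25. interest=⌊1081807·87/10000⌋=9411; principal=53426-9411=44015; balance=1081807-44015=1037792
26. interest=⌊1037792·87/10000⌋=9028; principal=53426-9028=44398; balance=1037792-44398=993394
27. interest=⌊993394·87/10000⌋=8642; principal=53426-8642=44784; balance=993394-44784=948610
28. interest=⌊948610·87/10000⌋=8252; principal=53426-8252=45174; balance=948610-45174=903436
29. interest=⌊903436·87/10000⌋=7859; principal=53426-7859=45567; balance=903436-45567=857869
30. interest=⌊857869·87/10000⌋=7463; principal=53426-7463=45963; balance=857869-45963=811906
31. interest=⌊811906·87/10000⌋=7063; principal=53426-7063=46363; balance=811906-46363=765543
32. interest=⌊765543·87/10000⌋=6660; principal=53426-6660=46766; balance=765543-46766=718777
33. interest=⌊718777·87/10000⌋=6253; principal=53426-6253=47173; balance=718777-47173=671604
34. interest=⌊671604·87/10000⌋=5842; principal=53426-5842=47584; balance=671604-47584=624020
35. interest=⌊624020·87/10000⌋=5428; principal=53426-5428=47998; balance=624020-47998=576022
36. interest=⌊576022·87/10000⌋=5011; principal=53426-5011=48415; balance=576022-48415=527607
37. interest=⌊527607·87/10000⌋=4590; principal=53426-4590=48836; balance=527607-48836=478771
38. interest=⌊478771·87/10000⌋=4165; principal=53426-4165=49261; balance=478771-49261=429510
39. interest=⌊429510·87/10000⌋=3736; principal=53426-3736=49690; balance=429510-49690=379820
40. interest=⌊379820·87/10000⌋=3304; principal=53426-3304=50122; balance=379820-50122=329698
41. interest=⌊329698·87/10000⌋=2868; principal=53426-2868=50558; balance=329698-50558=279140
42. interest=⌊279140·87/10000⌋=2428; principal=53426-2428=50998; balance=279140-50998=228142
43. interest=⌊228142·87/10000⌋=1984; principal=53426-1984=51442; balance=228142-51442=176700
44. interest=⌊176700·87/10000⌋=1537; principal=53426-1537=51889; balance=176700-51889=124811
45. interest=⌊124811·87/10000⌋=1085; principal=53426-1085=52341; balance=124811-52341=72470
46. interest=⌊72470·87/10000⌋=630; principal=53426-630=52796; balance=72470-52796=19674
47. interest=⌊19674·87/10000⌋=171; principal=min(53426-171,19674)=19674; balance=19674-19674=0

1 17673 35753 1995708
2 17362 36064 1959644
3 17048 36378 1923266
4 16732 36694 1886572
5 16413 37013 1849559
6 16091 37335 1812224
7 15766 37660 1774564
8 15438 37988 1736576
9 15108 38318 1698258
10 14774 38652 1659606
11 14438 38988 1620618
12 14099 39327 1581291
13 13757 39669 1541622
14 13412 40014 1501608
15 13063 40363 1461245
16 12712 40714 1420531
17 12358 41068 1379463
18 12001 41425 1338038
19 11640 41786 1296252
20 11277 42149 1254103
21 10910 42516 1211587
22 10540 42886 1168701
23 10167 43259 1125442
24 9791 43635 1081807
25 9411 44015 1037792
26 9028 44398 993394
27 8642 44784 948610
28 8252 45174 903436
29 7859 45567 857869
30 7463 45963 811906
31 7063 46363 765543
32 6660 46766 718777
33 6253 47173 671604
34 5842 47584 624020
35 5428 47998 576022
36 5011 48415 527607
37 4590 48836 478771
38 4165 49261 429510
39 3736 49690 379820
40 3304 50122 329698
41 2868 50558 279140
42 2428 50998 228142
43 1984 51442 176700
44 1537 51889 124811
45 1085 52341 72470
46 630 52796 19674
47 171 19674 0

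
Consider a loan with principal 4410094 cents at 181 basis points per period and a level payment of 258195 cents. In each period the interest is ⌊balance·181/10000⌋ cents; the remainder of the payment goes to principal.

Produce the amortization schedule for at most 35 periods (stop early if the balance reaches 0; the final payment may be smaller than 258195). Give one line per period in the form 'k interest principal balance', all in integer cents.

1. interest=⌊4410094·181/10000⌋=79822; principal=258195-79822=178373; balance=4410094-178373=4231721
2. interest=⌊4231721·181/10000⌋=76594; principal=258195-76594=181601; balance=4231721-181601=4050120
3. interest=⌊4050120·181/10000⌋=73307; principal=258195-73307=184888; balance=4050120-184888=3865232
4. interest=⌊3865232·181/10000⌋=69960; principal=258195-69960=188235; balance=3865232-188235=3676997
5. interest=⌊3676997·181/10000⌋=66553; principal=258195-66553=191642; balance=3676997-191642=3485355
6. interest=⌊3485355·181/10000⌋=63084; principal=258195-63084=195111; balance=3485355-195111=3290244
7. interest=⌊3290244·181/10000⌋=59553; principal=258195-59553=198642; balance=3290244-198642=3091602
8. interest=⌊3091602·181/10000⌋=55957; principal=258195-55957=202238; balance=3091602-202238=2889364
9. interest=⌊2889364·181/10000⌋=52297; principal=258195-52297=205898; balance=2889364-205898=2683466
10. interest=⌊2683466·181/10000⌋=48570; principal=258195-48570=209625; balance=2683466-209625=2473841
11. interest=⌊2473841·181/10000⌋=44776; principal=258195-44776=213419; balance=2473841-213419=2260422
12. interest=⌊2260422·181/10000⌋=40913; principal=258195-40913=217282; balance=2260422-217282=2043140
13. interest=⌊2043140·181/10000⌋=36980; principal=258195-36980=221215; balance=2043140-221215=1821925
14. interest=⌊1821925·181/10000⌋=32976; principal=258195-32976=225219; balance=1821925-225219=1596706
15. interest=⌊1596706·181/10000⌋=28900; principal=258195-28900=229295; balance=1596706-229295=1367411
16. interest=⌊1367411·181/10000⌋=24750; principal=258195-24750=233445; balance=1367411-233445=1133966
17. interest=⌊1133966·181/10000⌋=20524; principal=258195-20524=237671; balance=1133966-237671=896295
18. interest=⌊896295·181/10000⌋=16222; principal=258195-16222=241973; balance=896295-241973=654322
19. interest=⌊654322·181/10000⌋=11843; principal=258195-11843=246352; balance=654322-246352=407970
20. interest=⌊407970·181/10000⌋=7384; principal=258195-7384=250811; balance=407970-250811=157159
21. interest=⌊157159·181/10000⌋=2844; principal=min(258195-2844,157159)=157159; balance=157159-157159=0

1 79822 178373 4231721
2 76594 181601 4050120
3 73307 184888 3865232
4 69960 188235 3676997
5 66553 191642 3485355
6 63084 195111 3290244
7 59553 198642 3091602
8 55957 202238 2889364
9 52297 205898 2683466
10 48570 209625 2473841
11 44776 213419 2260422
12 40913 217282 2043140
13 36980 221215 1821925
14 32976 225219 1596706
15 28900 229295 1367411
16 24750 233445 1133966
17 20524 237671 896295
18 16222 241973 654322
19 11843 246352 407970
20 7384 250811 157159
21 2844 157159 0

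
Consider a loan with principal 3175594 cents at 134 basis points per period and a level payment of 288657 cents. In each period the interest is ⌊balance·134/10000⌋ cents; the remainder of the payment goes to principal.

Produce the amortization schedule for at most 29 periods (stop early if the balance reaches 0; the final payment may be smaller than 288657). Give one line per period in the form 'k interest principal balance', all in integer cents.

1. interest=⌊3175594·134/10000⌋=42552; principal=288657-42552=246105; balance=3175594-246105=2929489
2. interest=⌊2929489·134/10000⌋=39255; principal=288657-39255=249402; balance=2929489-249402=2680087
3. interest=⌊2680087·134/10000⌋=35913; principal=288657-35913=252744; balance=2680087-252744=2427343
4. interest=⌊2427343·134/10000⌋=32526; principal=288657-32526=256131; balance=2427343-256131=2171212
5. interest=⌊2171212·134/10000⌋=29094; principal=288657-29094=259563; balance=2171212-259563=1911649
6. interest=⌊1911649·134/10000⌋=25616; principal=288657-25616=263041; balance=1911649-263041=1648608
7. interest=⌊1648608·134/10000⌋=22091; principal=288657-22091=266566; balance=1648608-266566=1382042
8. interest=⌊1382042·134/10000⌋=18519; principal=288657-18519=270138; balance=1382042-270138=1111904
9. interest=⌊1111904·134/10000⌋=14899; principal=288657-14899=273758; balance=1111904-273758=838146
10. interest=⌊838146·134/10000⌋=11231; principal=288657-11231=277426; balance=838146-277426=560720
11. interest=⌊560720·134/10000⌋=7513; principal=288657-7513=281144; balance=560720-281144=279576
12. interest=⌊279576·134/10000⌋=3746; principal=min(288657-3746,279576)=279576; balance=279576-279576=0

1 42552 246105 2929489
2 39255 249402 2680087
3 35913 252744 2427343
4 32526 256131 2171212
5 29094 259563 1911649
6 25616 263041 1648608
7 22091 266566 1382042
8 18519 270138 1111904
9 14899 273758 838146
10 11231 277426 560720
11 7513 281144 279576
12 3746 279576 0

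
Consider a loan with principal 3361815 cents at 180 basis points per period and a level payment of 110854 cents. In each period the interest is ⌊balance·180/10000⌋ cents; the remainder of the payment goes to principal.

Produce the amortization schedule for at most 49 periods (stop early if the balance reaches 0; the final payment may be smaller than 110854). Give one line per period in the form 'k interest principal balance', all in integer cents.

1. interest=⌊3361815·180/10000⌋=60512; principal=110854-60512=50342; balance=3361815-50342=3311473
2. interest=⌊3311473·180/10000⌋=59606; principal=110854-59606=51248; balance=3311473-51248=3260225
3. interest=⌊3260225·180/10000⌋=58684; principal=110854-58684=52170; balance=3260225-52170=3208055
4. interest=⌊3208055·180/10000⌋=57744; principal=110854-57744=53110; balance=3208055-53110=3154945
5. interest=⌊3154945·180/10000⌋=56789; principal=110854-56789=54065; balance=3154945-54065=3100880
6. interest=⌊3100880·180/10000⌋=55815; principal=110854-55815=55039; balance=3100880-55039=3045841
7. interest=⌊3045841·180/10000⌋=54825; principal=110854-54825=56029; balance=3045841-56029=2989812
8. interest=⌊2989812·180/10000⌋=53816; principal=110854-53816=57038; balance=2989812-57038=2932774
9. interest=⌊2932774·180/10000⌋=52789; principal=110854-52789=58065; balance=2932774-58065=2874709
10. interest=⌊2874709·180/10000⌋=51744; principal=110854-51744=59110; balance=2874709-59110=2815599
11. interest=⌊2815599·180/10000⌋=50680; principal=110854-50680=60174; balance=2815599-60174=2755425
12. interest=⌊2755425·180/10000⌋=49597; principal=110854-49597=61257; balance=2755425-61257=2694168
13. interest=⌊2694168·180/10000⌋=48495; principal=110854-48495=62359; balance=2694168-62359=2631809
14. interest=⌊2631809·180/10000⌋=47372; principal=110854-47372=63482; balance=2631809-63482=2568327
15. interest=⌊2568327·180/10000⌋=46229; principal=110854-46229=64625; balance=2568327-64625=2503702
16. interest=⌊2503702·180/10000⌋=45066; principal=110854-45066=65788; balance=2503702-65788=2437914
17. interest=⌊2437914·180/10000⌋=43882; principal=110854-43882=66972; balance=2437914-66972=2370942
18. interest=⌊2370942·180/10000⌋=42676; principal=110854-42676=68178; balance=2370942-68178=2302764
19. interest=⌊2302764·180/10000⌋=41449; principal=110854-41449=69405; balance=2302764-69405=2233359
20. interest=⌊2233359·180/10000⌋=40200; principal=110854-40200=70654; balance=2233359-70654=2162705
21. interest=⌊2162705·180/10000⌋=38928; principal=110854-38928=71926; balance=2162705-71926=2090779
22. interest=⌊2090779·180/10000⌋=37634; principal=110854-37634=73220; balance=2090779-73220=2017559
23. interest=⌊2017559·180/10000⌋=36316; principal=110854-36316=74538; balance=2017559-74538=1943021
24. interest=⌊1943021·180/10000⌋=34974; principal=110854-34974=75880; balance=1943021-75880=1867141
25. interest=⌊1867141·180/10000⌋=33608; principal=110854-33608=77246; balance=1867141-77246=1789895
26. interest=⌊1789895·180/10000⌋=32218; principal=110854-32218=78636; balance=1789895-78636=1711259
27. interest=⌊1711259·180/10000⌋=30802; principal=110854-30802=80052; balance=1711259-80052=1631207
28. interest=⌊1631207·180/10000⌋=29361; principal=110854-29361=81493; balance=1631207-81493=1549714
29. interest=⌊1549714·180/10000⌋=27894; principal=110854-27894=82960; balance=1549714-82960=1466754
30. interest=⌊1466754·180/10000⌋=26401; principal=110854-26401=84453; balance=1466754-84453=1382301
31. interest=⌊1382301·180/10000⌋=24881; principal=110854-24881=85973; balance=1382301-85973=1296328
32. interest=⌊1296328·180/10000⌋=23333; principal=110854-23333=87521; balance=1296328-87521=1208807
33. interest=⌊1208807·180/10000⌋=21758; principal=110854-21758=89096; balance=1208807-89096=1119711
34. interest=⌊1119711·180/10000⌋=20154; principal=110854-20154=90700; balance=1119711-90700=1029011
35. interest=⌊1029011·180/10000⌋=18522; principal=110854-18522=92332; balance=1029011-92332=936679
36. interest=⌊936679·180/10000⌋=16860; principal=110854-16860=93994; balance=936679-93994=842685
37. interest=⌊842685·180/10000⌋=15168; principal=110854-15168=95686; balance=842685-95686=746999
38. interest=⌊746999·180/10000⌋=13445; principal=110854-13445=97409; balance=746999-97409=649590
39. interest=⌊649590·180/10000⌋=11692; principal=110854-11692=99162; balance=649590-99162=550428
40. interest=⌊550428·180/10000⌋=9907; principal=110854-9907=100947; balance=550428-100947=449481
41. interest=⌊449481·180/10000⌋=8090; principal=110854-8090=102764; balance=449481-102764=346717
42. interest=⌊346717·180/10000⌋=6240; principal=110854-6240=104614; balance=346717-104614=242103
43. interest=⌊242103·180/10000⌋=4357; principal=110854-4357=106497; balance=242103-106497=135606
44. interest=⌊135606·180/10000⌋=2440; principal=110854-2440=108414; balance=135606-108414=27192
45. interest=⌊27192·180/10000⌋=489; principal=min(110854-489,27192)=27192; balance=27192-27192=0

1 60512 50342 3311473
2 59606 51248 3260225
3 58684 52170 3208055
4 57744 53110 3154945
5 56789 54065 3100880
6 55815 55039 3045841
7 54825 56029 2989812
8 53816 57038 2932774
9 52789 58065 2874709
10 51744 59110 2815599
11 50680 60174 2755425
12 49597 61257 2694168
13 48495 62359 2631809
14 47372 63482 2568327
15 46229 64625 2503702
16 45066 65788 2437914
17 43882 66972 2370942
18 42676 68178 2302764
19 41449 69405 2233359
20 40200 70654 2162705
21 38928 71926 2090779
22 37634 73220 2017559
23 36316 74538 1943021
24 34974 75880 1867141
25 33608 77246 1789895
26 32218 78636 1711259
27 30802 80052 1631207
28 29361 81493 1549714
29 27894 82960 1466754
30 26401 84453 1382301
31 24881 85973 1296328
32 23333 87521 1208807
33 21758 89096 1119711
34 20154 90700 1029011
35 18522 92332 936679
36 16860 93994 842685
37 15168 95686 746999
38 13445 97409 649590
39 11692 99162 550428
40 9907 100947 449481
41 8090 102764 346717
42 6240 104614 242103
43 4357 106497 135606
44 2440 108414 27192
45 489 27192 0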